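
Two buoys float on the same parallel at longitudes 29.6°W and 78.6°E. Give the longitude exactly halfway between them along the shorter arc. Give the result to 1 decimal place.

Signed shortest Δλ from -29.6° to +78.6° is +108.2°.
Midpoint longitude = -29.6° + (+108.2°)/2 = -29.6° + 54.1° = +24.5°.

24.5°E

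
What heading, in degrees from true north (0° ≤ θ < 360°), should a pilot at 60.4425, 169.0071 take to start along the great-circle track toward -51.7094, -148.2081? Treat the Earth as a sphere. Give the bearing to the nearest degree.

152°

Δλ = -148.2081 − 169.0071 = -317.2152°; wrapped into (−180°, 180°]: 42.7848°.
θ = atan2( sin Δλ · cos φ₂ , cos φ₁ · sin φ₂ − sin φ₁ · cos φ₂ · cos Δλ )
  = atan2(0.42090, -0.78276) = 151.733° → normalised to [0°, 360°): 151.733°.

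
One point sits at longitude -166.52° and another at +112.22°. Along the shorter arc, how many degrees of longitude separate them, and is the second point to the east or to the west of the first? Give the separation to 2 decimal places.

81.26° west

Raw difference: 112.22 − -166.52 = 278.74°.
Normalise into (−180°, 180°]: 278.74° − 360° = -81.26°.
Negative ⇒ the second point lies to the west; separation 81.26°.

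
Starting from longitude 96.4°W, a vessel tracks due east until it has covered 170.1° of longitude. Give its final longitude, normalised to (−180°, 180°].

Start at -96.4°; shift +170.1° → +73.7°.
+73.7° already lies in (−180°, 180°].

73.7°E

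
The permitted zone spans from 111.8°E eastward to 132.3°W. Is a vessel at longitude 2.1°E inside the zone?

No

Band width going east from +111.8° to -132.3°: ((-132.3 − 111.8) mod 360) = 115.9°.
Offset of +2.1° east of the west edge: ((2.1 − 111.8) mod 360) = 250.3°.
250.3° > 115.9° ⇒ outside.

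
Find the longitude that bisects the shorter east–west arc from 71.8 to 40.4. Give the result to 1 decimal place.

+56.1°

Signed shortest Δλ from +71.8° to +40.4° is -31.4°.
Midpoint longitude = +71.8° + (-31.4°)/2 = +71.8° − 15.7° = +56.1°.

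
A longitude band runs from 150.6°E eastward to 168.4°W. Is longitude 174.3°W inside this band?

Band width going east from +150.6° to -168.4°: ((-168.4 − 150.6) mod 360) = 41.0°.
Offset of -174.3° east of the west edge: ((-174.3 − 150.6) mod 360) = 35.1°.
35.1° ≤ 41.0° ⇒ inside.

Yes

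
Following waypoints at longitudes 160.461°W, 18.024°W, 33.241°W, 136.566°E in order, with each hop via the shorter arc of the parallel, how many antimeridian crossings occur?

0

Leg 1: -160.461° → -18.024°, shortest Δλ = 142.437° (east) — does not cross 180°.
Leg 2: -18.024° → -33.241°, shortest Δλ = -15.217° (west) — does not cross 180°.
Leg 3: -33.241° → +136.566°, shortest Δλ = 169.807° (east) — does not cross 180°.
Total crossings: 0.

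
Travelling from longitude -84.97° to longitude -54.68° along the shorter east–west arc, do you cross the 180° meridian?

No

Signed shortest Δλ = ((-54.68 − -84.97 + 180) mod 360) − 180 = 30.29°.
Going east by 30.29° from -84.97° reaches -54.68° without touching 180°.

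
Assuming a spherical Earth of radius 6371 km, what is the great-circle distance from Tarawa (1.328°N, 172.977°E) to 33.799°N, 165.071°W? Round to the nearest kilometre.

Δλ = -165.071 − 172.977 = -338.048°; wrapped into (−180°, 180°]: 21.952°.
Δφ = 33.799 − 1.328 = 32.471°.
a = sin²(Δφ/2) + cos φ₁ · cos φ₂ · sin²(Δλ/2) = 0.108285.
c = 2·atan2(√a, √(1−a)) = 0.67063 rad → d = 6371·c ≈ 4272.58 km.

4273 km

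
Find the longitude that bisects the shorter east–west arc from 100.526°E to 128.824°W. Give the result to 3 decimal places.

Signed shortest Δλ from +100.526° to -128.824° is +130.650°.
Midpoint longitude = +100.526° + (+130.650°)/2 = +100.526° + 65.325° = +165.851°.
(The naïve average (+100.526 + -128.824)/2 = -14.149° is on the wrong side of the globe.)

165.851°E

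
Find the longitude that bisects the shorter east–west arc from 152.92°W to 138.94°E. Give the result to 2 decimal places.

Signed shortest Δλ from -152.92° to +138.94° is -68.14°.
Midpoint longitude = -152.92° + (-68.14°)/2 = -152.92° − 34.07° = -186.99°.
Normalise into (−180°, 180°]: +173.01°.
(The naïve average (-152.92 + +138.94)/2 = -6.99° is on the wrong side of the globe.)

173.01°E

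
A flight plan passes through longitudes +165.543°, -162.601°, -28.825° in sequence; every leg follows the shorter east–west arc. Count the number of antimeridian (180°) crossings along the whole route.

Leg 1: +165.543° → -162.601°, shortest Δλ = 31.856° (east) — crosses 180°.
Leg 2: -162.601° → -28.825°, shortest Δλ = 133.776° (east) — does not cross 180°.
Total crossings: 1.

1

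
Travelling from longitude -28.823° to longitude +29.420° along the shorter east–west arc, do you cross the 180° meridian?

Signed shortest Δλ = ((29.420 − -28.823 + 180) mod 360) − 180 = 58.243°.
Going east by 58.243° from -28.823° reaches +29.420° without touching 180°.

No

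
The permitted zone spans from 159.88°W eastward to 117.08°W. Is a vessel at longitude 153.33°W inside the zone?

Band width going east from -159.88° to -117.08°: ((-117.08 − -159.88) mod 360) = 42.80°.
Offset of -153.33° east of the west edge: ((-153.33 − -159.88) mod 360) = 6.55°.
6.55° ≤ 42.80° ⇒ inside.

Yes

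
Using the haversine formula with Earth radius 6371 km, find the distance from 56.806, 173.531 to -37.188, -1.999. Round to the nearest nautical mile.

9616 nmi

Δλ = -1.999 − 173.531 = -175.530°.
Δφ = -37.188 − 56.806 = -93.994°.
a = sin²(Δφ/2) + cos φ₁ · cos φ₂ · sin²(Δλ/2) = 0.970313.
c = 2·atan2(√a, √(1−a)) = 2.79526 rad → d = 6371·c ≈ 17808.63 km ≈ 9615.89 nmi.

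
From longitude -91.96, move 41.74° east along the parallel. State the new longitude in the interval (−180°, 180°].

-50.22°

Start at -91.96°; shift +41.74° → -50.22°.
-50.22° already lies in (−180°, 180°].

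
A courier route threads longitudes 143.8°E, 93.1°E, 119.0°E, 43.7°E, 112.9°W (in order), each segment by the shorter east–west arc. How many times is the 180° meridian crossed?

0

Leg 1: +143.8° → +93.1°, shortest Δλ = -50.7° (west) — does not cross 180°.
Leg 2: +93.1° → +119.0°, shortest Δλ = 25.9° (east) — does not cross 180°.
Leg 3: +119.0° → +43.7°, shortest Δλ = -75.3° (west) — does not cross 180°.
Leg 4: +43.7° → -112.9°, shortest Δλ = -156.6° (west) — does not cross 180°.
Total crossings: 0.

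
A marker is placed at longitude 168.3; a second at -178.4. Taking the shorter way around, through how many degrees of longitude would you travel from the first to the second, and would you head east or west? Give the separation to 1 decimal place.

Raw difference: -178.4 − 168.3 = -346.7°.
Normalise into (−180°, 180°]: -346.7° + 360° = 13.3°.
Positive ⇒ the second point lies to the east; separation 13.3°.

13.3° east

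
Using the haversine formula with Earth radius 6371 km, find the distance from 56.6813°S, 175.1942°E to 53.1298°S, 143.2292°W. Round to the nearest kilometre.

2645 km

Δλ = -143.2292 − 175.1942 = -318.4234°; wrapped into (−180°, 180°]: 41.5766°.
Δφ = -53.1298 − -56.6813 = 3.5515°.
a = sin²(Δφ/2) + cos φ₁ · cos φ₂ · sin²(Δλ/2) = 0.042476.
c = 2·atan2(√a, √(1−a)) = 0.41517 rad → d = 6371·c ≈ 2645.04 km.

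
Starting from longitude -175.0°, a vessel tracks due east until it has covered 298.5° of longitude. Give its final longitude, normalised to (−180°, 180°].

Start at -175.0°; shift +298.5° → +123.5°.
+123.5° already lies in (−180°, 180°].

+123.5°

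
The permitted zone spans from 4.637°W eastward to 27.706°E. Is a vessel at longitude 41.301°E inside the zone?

No

Band width going east from -4.637° to +27.706°: ((27.706 − -4.637) mod 360) = 32.343°.
Offset of +41.301° east of the west edge: ((41.301 − -4.637) mod 360) = 45.938°.
45.938° > 32.343° ⇒ outside.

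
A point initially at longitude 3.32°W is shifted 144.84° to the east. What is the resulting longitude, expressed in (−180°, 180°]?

Start at -3.32°; shift +144.84° → +141.52°.
+141.52° already lies in (−180°, 180°].

141.52°E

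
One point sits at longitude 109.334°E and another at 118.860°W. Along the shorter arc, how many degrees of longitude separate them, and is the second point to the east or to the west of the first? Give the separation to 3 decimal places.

Raw difference: -118.860 − 109.334 = -228.194°.
Normalise into (−180°, 180°]: -228.194° + 360° = 131.806°.
Positive ⇒ the second point lies to the east; separation 131.806°.

131.806° east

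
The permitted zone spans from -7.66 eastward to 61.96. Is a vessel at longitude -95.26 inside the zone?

No

Band width going east from -7.66° to +61.96°: ((61.96 − -7.66) mod 360) = 69.62°.
Offset of -95.26° east of the west edge: ((-95.26 − -7.66) mod 360) = 272.40°.
272.40° > 69.62° ⇒ outside.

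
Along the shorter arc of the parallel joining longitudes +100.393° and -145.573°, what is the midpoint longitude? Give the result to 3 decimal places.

Signed shortest Δλ from +100.393° to -145.573° is +114.034°.
Midpoint longitude = +100.393° + (+114.034°)/2 = +100.393° + 57.017° = +157.410°.
(The naïve average (+100.393 + -145.573)/2 = -22.59° is on the wrong side of the globe.)

+157.410°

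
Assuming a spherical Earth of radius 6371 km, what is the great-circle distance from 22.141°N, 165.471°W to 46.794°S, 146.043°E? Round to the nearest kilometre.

9077 km

Δλ = 146.043 − -165.471 = 311.514°; wrapped into (−180°, 180°]: -48.486°.
Δφ = -46.794 − 22.141 = -68.935°.
a = sin²(Δφ/2) + cos φ₁ · cos φ₂ · sin²(Δλ/2) = 0.427201.
c = 2·atan2(√a, √(1−a)) = 1.42468 rad → d = 6371·c ≈ 9076.63 km.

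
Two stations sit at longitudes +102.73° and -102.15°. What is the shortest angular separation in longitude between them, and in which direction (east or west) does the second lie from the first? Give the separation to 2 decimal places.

Raw difference: -102.15 − 102.73 = -204.88°.
Normalise into (−180°, 180°]: -204.88° + 360° = 155.12°.
Positive ⇒ the second point lies to the east; separation 155.12°.

155.12° east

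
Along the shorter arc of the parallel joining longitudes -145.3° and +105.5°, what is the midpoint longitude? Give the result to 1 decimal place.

+160.1°

Signed shortest Δλ from -145.3° to +105.5° is -109.2°.
Midpoint longitude = -145.3° + (-109.2°)/2 = -145.3° − 54.6° = -199.9°.
Normalise into (−180°, 180°]: +160.1°.
(The naïve average (-145.3 + +105.5)/2 = -19.9° is on the wrong side of the globe.)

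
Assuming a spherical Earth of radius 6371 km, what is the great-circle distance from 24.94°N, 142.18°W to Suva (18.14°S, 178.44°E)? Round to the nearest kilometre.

Δλ = 178.44 − -142.18 = 320.62°; wrapped into (−180°, 180°]: -39.38°.
Δφ = -18.14 − 24.94 = -43.08°.
a = sin²(Δφ/2) + cos φ₁ · cos φ₂ · sin²(Δλ/2) = 0.232620.
c = 2·atan2(√a, √(1−a)) = 1.00657 rad → d = 6371·c ≈ 6412.87 km.

6413 km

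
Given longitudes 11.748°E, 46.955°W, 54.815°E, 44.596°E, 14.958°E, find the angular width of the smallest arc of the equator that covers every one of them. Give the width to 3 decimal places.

Sort the longitudes: -46.955°, +11.748°, +14.958°, +44.596°, +54.815°.
Eastward gaps between consecutive values (wrapping around): 58.703°, 3.210°, 29.638°, 10.219°, 258.230°.
Largest gap = 258.230° ⇒ minimal covering band is its complement: 360° − 258.230° = 101.770°.
Band runs from -46.955° eastward to +54.815°.

101.770°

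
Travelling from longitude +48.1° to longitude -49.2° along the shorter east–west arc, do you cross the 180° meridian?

No

Signed shortest Δλ = ((-49.2 − 48.1 + 180) mod 360) − 180 = -97.3°.
Going west by 97.3° from +48.1° reaches -49.2° without touching 180°.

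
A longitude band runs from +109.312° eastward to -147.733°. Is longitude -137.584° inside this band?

Band width going east from +109.312° to -147.733°: ((-147.733 − 109.312) mod 360) = 102.955°.
Offset of -137.584° east of the west edge: ((-137.584 − 109.312) mod 360) = 113.104°.
113.104° > 102.955° ⇒ outside.

No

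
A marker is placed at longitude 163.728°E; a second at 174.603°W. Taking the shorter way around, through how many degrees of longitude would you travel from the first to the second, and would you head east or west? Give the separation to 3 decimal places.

21.669° east

Raw difference: -174.603 − 163.728 = -338.331°.
Normalise into (−180°, 180°]: -338.331° + 360° = 21.669°.
Positive ⇒ the second point lies to the east; separation 21.669°.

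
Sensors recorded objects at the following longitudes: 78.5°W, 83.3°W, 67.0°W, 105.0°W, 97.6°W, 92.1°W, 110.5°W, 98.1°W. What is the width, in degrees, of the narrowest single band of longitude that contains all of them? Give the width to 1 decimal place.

43.5°

Sort the longitudes: -110.5°, -105.0°, -98.1°, -97.6°, -92.1°, -83.3°, -78.5°, -67.0°.
Eastward gaps between consecutive values (wrapping around): 5.5°, 6.9°, 0.5°, 5.5°, 8.8°, 4.8°, 11.5°, 316.5°.
Largest gap = 316.5° ⇒ minimal covering band is its complement: 360° − 316.5° = 43.5°.
Band runs from -110.5° eastward to -67.0°.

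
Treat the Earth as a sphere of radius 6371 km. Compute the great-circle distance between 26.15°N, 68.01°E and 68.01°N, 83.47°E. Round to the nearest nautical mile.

2575 nmi

Δλ = 83.47 − 68.01 = 15.46°.
Δφ = 68.01 − 26.15 = 41.86°.
a = sin²(Δφ/2) + cos φ₁ · cos φ₂ · sin²(Δλ/2) = 0.133692.
c = 2·atan2(√a, √(1−a)) = 0.74864 rad → d = 6371·c ≈ 4769.58 km ≈ 2575.37 nmi.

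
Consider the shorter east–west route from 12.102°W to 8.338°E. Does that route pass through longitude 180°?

Signed shortest Δλ = ((8.338 − -12.102 + 180) mod 360) − 180 = 20.44°.
Going east by 20.44° from -12.102° reaches +8.338° without touching 180°.

No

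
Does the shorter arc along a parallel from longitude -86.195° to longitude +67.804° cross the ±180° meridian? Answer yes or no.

No

Signed shortest Δλ = ((67.804 − -86.195 + 180) mod 360) − 180 = 153.999°.
Going east by 153.999° from -86.195° reaches +67.804° without touching 180°.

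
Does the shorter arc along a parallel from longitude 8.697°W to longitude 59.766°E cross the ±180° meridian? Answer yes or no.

Signed shortest Δλ = ((59.766 − -8.697 + 180) mod 360) − 180 = 68.463°.
Going east by 68.463° from -8.697° reaches +59.766° without touching 180°.

No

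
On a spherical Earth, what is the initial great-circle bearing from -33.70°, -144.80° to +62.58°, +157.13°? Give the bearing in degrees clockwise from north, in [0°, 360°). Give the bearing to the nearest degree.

336°

Δλ = 157.13 − -144.80 = 301.93°; wrapped into (−180°, 180°]: -58.07°.
θ = atan2( sin Δλ · cos φ₂ , cos φ₁ · sin φ₂ − sin φ₁ · cos φ₂ · cos Δλ )
  = atan2(-0.39083, 0.87362) = -24.102° → normalised to [0°, 360°): 335.898°.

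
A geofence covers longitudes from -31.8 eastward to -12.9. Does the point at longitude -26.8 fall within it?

Yes

Band width going east from -31.8° to -12.9°: ((-12.9 − -31.8) mod 360) = 18.9°.
Offset of -26.8° east of the west edge: ((-26.8 − -31.8) mod 360) = 5.0°.
5.0° ≤ 18.9° ⇒ inside.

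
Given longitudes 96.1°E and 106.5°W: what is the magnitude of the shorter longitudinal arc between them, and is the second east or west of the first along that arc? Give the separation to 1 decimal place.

157.4° east

Raw difference: -106.5 − 96.1 = -202.6°.
Normalise into (−180°, 180°]: -202.6° + 360° = 157.4°.
Positive ⇒ the second point lies to the east; separation 157.4°.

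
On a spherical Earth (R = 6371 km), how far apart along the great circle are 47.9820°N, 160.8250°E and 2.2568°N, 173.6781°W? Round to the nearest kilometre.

5641 km

Δλ = -173.6781 − 160.8250 = -334.5031°; wrapped into (−180°, 180°]: 25.4969°.
Δφ = 2.2568 − 47.9820 = -45.7252°.
a = sin²(Δφ/2) + cos φ₁ · cos φ₂ · sin²(Δλ/2) = 0.183520.
c = 2·atan2(√a, √(1−a)) = 0.88542 rad → d = 6371·c ≈ 5641.04 km.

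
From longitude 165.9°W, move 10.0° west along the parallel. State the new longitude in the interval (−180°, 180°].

Start at -165.9°; shift −10.0° → -175.9°.
-175.9° already lies in (−180°, 180°].

175.9°W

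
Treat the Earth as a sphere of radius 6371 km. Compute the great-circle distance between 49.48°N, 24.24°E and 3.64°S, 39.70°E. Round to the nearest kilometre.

6092 km

Δλ = 39.70 − 24.24 = 15.46°.
Δφ = -3.64 − 49.48 = -53.12°.
a = sin²(Δφ/2) + cos φ₁ · cos φ₂ · sin²(Δλ/2) = 0.211660.
c = 2·atan2(√a, √(1−a)) = 0.95614 rad → d = 6371·c ≈ 6091.55 km.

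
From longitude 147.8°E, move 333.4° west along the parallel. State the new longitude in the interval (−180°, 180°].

Start at +147.8°; shift −333.4° → -185.6°.
-185.6° lies outside (−180°, 180°]; add 360° → +174.4°.

174.4°E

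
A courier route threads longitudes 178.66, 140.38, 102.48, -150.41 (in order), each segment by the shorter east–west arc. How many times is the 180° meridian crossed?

1

Leg 1: +178.66° → +140.38°, shortest Δλ = -38.28° (west) — does not cross 180°.
Leg 2: +140.38° → +102.48°, shortest Δλ = -37.9° (west) — does not cross 180°.
Leg 3: +102.48° → -150.41°, shortest Δλ = 107.11° (east) — crosses 180°.
Total crossings: 1.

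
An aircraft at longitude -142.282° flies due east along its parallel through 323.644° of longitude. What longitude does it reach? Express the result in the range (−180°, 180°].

-178.638°

Start at -142.282°; shift +323.644° → +181.362°.
+181.362° lies outside (−180°, 180°]; subtract 360° → -178.638°.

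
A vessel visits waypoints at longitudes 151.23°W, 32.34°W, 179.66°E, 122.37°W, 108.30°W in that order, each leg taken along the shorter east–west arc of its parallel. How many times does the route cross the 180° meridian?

Leg 1: -151.23° → -32.34°, shortest Δλ = 118.89° (east) — does not cross 180°.
Leg 2: -32.34° → +179.66°, shortest Δλ = -148.0° (west) — crosses 180°.
Leg 3: +179.66° → -122.37°, shortest Δλ = 57.97° (east) — crosses 180°.
Leg 4: -122.37° → -108.30°, shortest Δλ = 14.07° (east) — does not cross 180°.
Total crossings: 2.

2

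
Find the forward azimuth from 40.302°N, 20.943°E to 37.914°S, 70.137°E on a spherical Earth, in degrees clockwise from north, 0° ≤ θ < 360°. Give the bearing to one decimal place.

Δλ = 70.137 − 20.943 = 49.194°.
θ = atan2( sin Δλ · cos φ₂ , cos φ₁ · sin φ₂ − sin φ₁ · cos φ₂ · cos Δλ )
  = atan2(0.59717, -0.80211) = 143.332° → normalised to [0°, 360°): 143.332°.

143.3°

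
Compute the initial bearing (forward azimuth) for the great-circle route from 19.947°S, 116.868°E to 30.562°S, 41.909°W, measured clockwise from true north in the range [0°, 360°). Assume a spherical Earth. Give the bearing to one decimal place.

Δλ = -41.909 − 116.868 = -158.777°.
θ = atan2( sin Δλ · cos φ₂ , cos φ₁ · sin φ₂ − sin φ₁ · cos φ₂ · cos Δλ )
  = atan2(-0.31171, -0.75180) = -157.480° → normalised to [0°, 360°): 202.520°.

202.5°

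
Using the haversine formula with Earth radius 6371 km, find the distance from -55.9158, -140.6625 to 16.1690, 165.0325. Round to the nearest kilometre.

Δλ = 165.0325 − -140.6625 = 305.6950°; wrapped into (−180°, 180°]: -54.3050°.
Δφ = 16.1690 − -55.9158 = 72.0848°.
a = sin²(Δφ/2) + cos φ₁ · cos φ₂ · sin²(Δλ/2) = 0.458293.
c = 2·atan2(√a, √(1−a)) = 1.48728 rad → d = 6371·c ≈ 9475.49 km.

9475 km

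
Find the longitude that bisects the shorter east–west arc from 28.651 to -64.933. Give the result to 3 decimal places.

-18.141°

Signed shortest Δλ from +28.651° to -64.933° is -93.584°.
Midpoint longitude = +28.651° + (-93.584°)/2 = +28.651° − 46.792° = -18.141°.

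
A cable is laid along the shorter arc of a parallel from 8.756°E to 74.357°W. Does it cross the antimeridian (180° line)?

No

Signed shortest Δλ = ((-74.357 − 8.756 + 180) mod 360) − 180 = -83.113°.
Going west by 83.113° from +8.756° reaches -74.357° without touching 180°.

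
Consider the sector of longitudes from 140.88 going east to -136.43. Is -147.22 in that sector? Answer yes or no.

Band width going east from +140.88° to -136.43°: ((-136.43 − 140.88) mod 360) = 82.69°.
Offset of -147.22° east of the west edge: ((-147.22 − 140.88) mod 360) = 71.90°.
71.90° ≤ 82.69° ⇒ inside.

Yes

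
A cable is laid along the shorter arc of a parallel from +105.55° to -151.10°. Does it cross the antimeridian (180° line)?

Naïve |-151.10 − 105.55| = 256.65° > 180°, so the shorter arc goes the other way round — across 180°.
Signed shortest Δλ = ((-151.10 − 105.55 + 180) mod 360) − 180 = 103.35°.
Going east by 103.35° from +105.55° passes through 180° before reaching -151.10°.

Yes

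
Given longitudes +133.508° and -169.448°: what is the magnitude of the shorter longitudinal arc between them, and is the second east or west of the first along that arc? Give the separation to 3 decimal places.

57.044° east

Raw difference: -169.448 − 133.508 = -302.956°.
Normalise into (−180°, 180°]: -302.956° + 360° = 57.044°.
Positive ⇒ the second point lies to the east; separation 57.044°.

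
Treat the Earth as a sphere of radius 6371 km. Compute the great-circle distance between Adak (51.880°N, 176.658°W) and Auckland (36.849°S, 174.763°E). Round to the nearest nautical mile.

Δλ = 174.763 − -176.658 = 351.421°; wrapped into (−180°, 180°]: -8.579°.
Δφ = -36.849 − 51.880 = -88.729°.
a = sin²(Δφ/2) + cos φ₁ · cos φ₂ · sin²(Δλ/2) = 0.491673.
c = 2·atan2(√a, √(1−a)) = 1.55414 rad → d = 6371·c ≈ 9901.43 km ≈ 5346.35 nmi.

5346 nmi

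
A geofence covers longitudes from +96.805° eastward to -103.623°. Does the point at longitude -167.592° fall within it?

Band width going east from +96.805° to -103.623°: ((-103.623 − 96.805) mod 360) = 159.572°.
Offset of -167.592° east of the west edge: ((-167.592 − 96.805) mod 360) = 95.603°.
95.603° ≤ 159.572° ⇒ inside.

Yes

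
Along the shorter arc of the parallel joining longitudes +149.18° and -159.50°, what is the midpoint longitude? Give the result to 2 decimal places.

+174.84°

Signed shortest Δλ from +149.18° to -159.50° is +51.32°.
Midpoint longitude = +149.18° + (+51.32°)/2 = +149.18° + 25.66° = +174.84°.
(The naïve average (+149.18 + -159.50)/2 = -5.16° is on the wrong side of the globe.)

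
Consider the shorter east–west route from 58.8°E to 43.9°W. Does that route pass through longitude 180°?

Signed shortest Δλ = ((-43.9 − 58.8 + 180) mod 360) − 180 = -102.7°.
Going west by 102.7° from +58.8° reaches -43.9° without touching 180°.

No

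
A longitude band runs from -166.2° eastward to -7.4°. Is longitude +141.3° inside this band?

Band width going east from -166.2° to -7.4°: ((-7.4 − -166.2) mod 360) = 158.8°.
Offset of +141.3° east of the west edge: ((141.3 − -166.2) mod 360) = 307.5°.
307.5° > 158.8° ⇒ outside.

No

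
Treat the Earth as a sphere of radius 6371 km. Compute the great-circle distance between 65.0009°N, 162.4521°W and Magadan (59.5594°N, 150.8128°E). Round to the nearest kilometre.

Δλ = 150.8128 − -162.4521 = 313.2649°; wrapped into (−180°, 180°]: -46.7351°.
Δφ = 59.5594 − 65.0009 = -5.4415°.
a = sin²(Δφ/2) + cos φ₁ · cos φ₂ · sin²(Δλ/2) = 0.035936.
c = 2·atan2(√a, √(1−a)) = 0.38144 rad → d = 6371·c ≈ 2430.17 km.

2430 km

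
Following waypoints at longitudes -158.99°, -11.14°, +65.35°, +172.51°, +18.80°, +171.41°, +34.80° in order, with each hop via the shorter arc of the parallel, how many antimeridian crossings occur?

Leg 1: -158.99° → -11.14°, shortest Δλ = 147.85° (east) — does not cross 180°.
Leg 2: -11.14° → +65.35°, shortest Δλ = 76.49° (east) — does not cross 180°.
Leg 3: +65.35° → +172.51°, shortest Δλ = 107.16° (east) — does not cross 180°.
Leg 4: +172.51° → +18.80°, shortest Δλ = -153.71° (west) — does not cross 180°.
Leg 5: +18.80° → +171.41°, shortest Δλ = 152.61° (east) — does not cross 180°.
Leg 6: +171.41° → +34.80°, shortest Δλ = -136.61° (west) — does not cross 180°.
Total crossings: 0.

0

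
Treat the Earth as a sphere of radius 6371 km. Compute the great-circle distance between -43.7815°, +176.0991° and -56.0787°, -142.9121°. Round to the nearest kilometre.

3176 km

Δλ = -142.9121 − 176.0991 = -319.0112°; wrapped into (−180°, 180°]: 40.9888°.
Δφ = -56.0787 − -43.7815 = -12.2972°.
a = sin²(Δφ/2) + cos φ₁ · cos φ₂ · sin²(Δλ/2) = 0.060861.
c = 2·atan2(√a, √(1−a)) = 0.49855 rad → d = 6371·c ≈ 3176.24 km.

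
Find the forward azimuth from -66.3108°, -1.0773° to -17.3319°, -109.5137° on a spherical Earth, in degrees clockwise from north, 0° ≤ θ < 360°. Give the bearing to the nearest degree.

Δλ = -109.5137 − -1.0773 = -108.4364°.
θ = atan2( sin Δλ · cos φ₂ , cos φ₁ · sin φ₂ − sin φ₁ · cos φ₂ · cos Δλ )
  = atan2(-0.90560, -0.39615) = -113.626° → normalised to [0°, 360°): 246.374°.

246°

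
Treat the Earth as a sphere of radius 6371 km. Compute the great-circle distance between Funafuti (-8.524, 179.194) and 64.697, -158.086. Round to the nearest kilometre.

Δλ = -158.086 − 179.194 = -337.280°; wrapped into (−180°, 180°]: 22.720°.
Δφ = 64.697 − -8.524 = 73.221°.
a = sin²(Δφ/2) + cos φ₁ · cos φ₂ · sin²(Δλ/2) = 0.372059.
c = 2·atan2(√a, √(1−a)) = 1.31204 rad → d = 6371·c ≈ 8358.98 km.

8359 km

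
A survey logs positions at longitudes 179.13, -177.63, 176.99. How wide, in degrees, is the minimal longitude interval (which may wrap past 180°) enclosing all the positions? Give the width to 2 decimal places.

Sort the longitudes: -177.63°, +176.99°, +179.13°.
Eastward gaps between consecutive values (wrapping around): 354.62°, 2.14°, 3.24°.
Largest gap = 354.62° ⇒ minimal covering band is its complement: 360° − 354.62° = 5.38°.
Band runs from +176.99° eastward to -177.63°, crossing the antimeridian.

5.38°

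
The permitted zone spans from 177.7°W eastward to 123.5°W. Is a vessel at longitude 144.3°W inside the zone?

Yes

Band width going east from -177.7° to -123.5°: ((-123.5 − -177.7) mod 360) = 54.2°.
Offset of -144.3° east of the west edge: ((-144.3 − -177.7) mod 360) = 33.4°.
33.4° ≤ 54.2° ⇒ inside.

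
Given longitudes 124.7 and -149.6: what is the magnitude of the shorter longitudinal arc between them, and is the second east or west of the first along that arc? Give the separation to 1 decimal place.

Raw difference: -149.6 − 124.7 = -274.3°.
Normalise into (−180°, 180°]: -274.3° + 360° = 85.7°.
Positive ⇒ the second point lies to the east; separation 85.7°.

85.7° east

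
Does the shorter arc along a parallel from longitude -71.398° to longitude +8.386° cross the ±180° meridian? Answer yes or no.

No

Signed shortest Δλ = ((8.386 − -71.398 + 180) mod 360) − 180 = 79.784°.
Going east by 79.784° from -71.398° reaches +8.386° without touching 180°.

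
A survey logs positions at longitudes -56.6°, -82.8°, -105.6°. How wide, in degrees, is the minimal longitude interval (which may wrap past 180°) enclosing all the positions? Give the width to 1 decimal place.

49.0°

Sort the longitudes: -105.6°, -82.8°, -56.6°.
Eastward gaps between consecutive values (wrapping around): 22.8°, 26.2°, 311.0°.
Largest gap = 311.0° ⇒ minimal covering band is its complement: 360° − 311.0° = 49.0°.
Band runs from -105.6° eastward to -56.6°.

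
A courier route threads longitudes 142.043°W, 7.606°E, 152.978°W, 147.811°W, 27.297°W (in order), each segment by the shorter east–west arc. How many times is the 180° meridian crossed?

0

Leg 1: -142.043° → +7.606°, shortest Δλ = 149.649° (east) — does not cross 180°.
Leg 2: +7.606° → -152.978°, shortest Δλ = -160.584° (west) — does not cross 180°.
Leg 3: -152.978° → -147.811°, shortest Δλ = 5.167° (east) — does not cross 180°.
Leg 4: -147.811° → -27.297°, shortest Δλ = 120.514° (east) — does not cross 180°.
Total crossings: 0.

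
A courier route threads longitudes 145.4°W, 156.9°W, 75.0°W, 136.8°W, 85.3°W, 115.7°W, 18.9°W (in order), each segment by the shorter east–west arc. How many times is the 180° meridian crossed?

0

Leg 1: -145.4° → -156.9°, shortest Δλ = -11.5° (west) — does not cross 180°.
Leg 2: -156.9° → -75.0°, shortest Δλ = 81.9° (east) — does not cross 180°.
Leg 3: -75.0° → -136.8°, shortest Δλ = -61.8° (west) — does not cross 180°.
Leg 4: -136.8° → -85.3°, shortest Δλ = 51.5° (east) — does not cross 180°.
Leg 5: -85.3° → -115.7°, shortest Δλ = -30.4° (west) — does not cross 180°.
Leg 6: -115.7° → -18.9°, shortest Δλ = 96.8° (east) — does not cross 180°.
Total crossings: 0.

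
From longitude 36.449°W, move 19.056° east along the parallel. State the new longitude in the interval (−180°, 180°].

17.393°W

Start at -36.449°; shift +19.056° → -17.393°.
-17.393° already lies in (−180°, 180°].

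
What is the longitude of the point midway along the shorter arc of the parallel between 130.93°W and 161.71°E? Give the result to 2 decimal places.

Signed shortest Δλ from -130.93° to +161.71° is -67.36°.
Midpoint longitude = -130.93° + (-67.36°)/2 = -130.93° − 33.68° = -164.61°.
(The naïve average (-130.93 + +161.71)/2 = 15.39° is on the wrong side of the globe.)

164.61°W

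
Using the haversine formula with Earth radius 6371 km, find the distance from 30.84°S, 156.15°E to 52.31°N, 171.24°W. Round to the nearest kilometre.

Δλ = -171.24 − 156.15 = -327.39°; wrapped into (−180°, 180°]: 32.61°.
Δφ = 52.31 − -30.84 = 83.15°.
a = sin²(Δφ/2) + cos φ₁ · cos φ₂ · sin²(Δλ/2) = 0.481741.
c = 2·atan2(√a, √(1−a)) = 1.53427 rad → d = 6371·c ≈ 9774.84 km.

9775 km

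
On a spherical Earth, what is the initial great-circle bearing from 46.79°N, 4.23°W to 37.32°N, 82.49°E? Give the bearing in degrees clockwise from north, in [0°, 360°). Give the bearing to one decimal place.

Δλ = 82.49 − -4.23 = 86.72°.
θ = atan2( sin Δλ · cos φ₂ , cos φ₁ · sin φ₂ − sin φ₁ · cos φ₂ · cos Δλ )
  = atan2(0.79396, 0.38193) = 64.310° → normalised to [0°, 360°): 64.310°.

64.3°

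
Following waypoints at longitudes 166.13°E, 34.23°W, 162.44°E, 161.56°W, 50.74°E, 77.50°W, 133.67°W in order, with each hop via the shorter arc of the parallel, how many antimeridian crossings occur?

4

Leg 1: +166.13° → -34.23°, shortest Δλ = 159.64° (east) — crosses 180°.
Leg 2: -34.23° → +162.44°, shortest Δλ = -163.33° (west) — crosses 180°.
Leg 3: +162.44° → -161.56°, shortest Δλ = 36.0° (east) — crosses 180°.
Leg 4: -161.56° → +50.74°, shortest Δλ = -147.7° (west) — crosses 180°.
Leg 5: +50.74° → -77.50°, shortest Δλ = -128.24° (west) — does not cross 180°.
Leg 6: -77.50° → -133.67°, shortest Δλ = -56.17° (west) — does not cross 180°.
Total crossings: 4.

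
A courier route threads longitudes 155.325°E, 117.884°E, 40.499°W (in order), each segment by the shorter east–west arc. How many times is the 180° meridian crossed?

0

Leg 1: +155.325° → +117.884°, shortest Δλ = -37.441° (west) — does not cross 180°.
Leg 2: +117.884° → -40.499°, shortest Δλ = -158.383° (west) — does not cross 180°.
Total crossings: 0.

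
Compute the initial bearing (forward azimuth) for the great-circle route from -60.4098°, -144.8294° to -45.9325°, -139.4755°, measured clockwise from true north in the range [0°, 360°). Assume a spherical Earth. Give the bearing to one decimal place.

14.7°

Δλ = -139.4755 − -144.8294 = 5.3539°.
θ = atan2( sin Δλ · cos φ₂ , cos φ₁ · sin φ₂ − sin φ₁ · cos φ₂ · cos Δλ )
  = atan2(0.06490, 0.24736) = 14.701° → normalised to [0°, 360°): 14.701°.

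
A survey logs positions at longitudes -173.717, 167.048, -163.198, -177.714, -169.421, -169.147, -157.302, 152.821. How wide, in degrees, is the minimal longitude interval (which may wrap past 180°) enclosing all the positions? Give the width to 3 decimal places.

49.877°

Sort the longitudes: -177.714°, -173.717°, -169.421°, -169.147°, -163.198°, -157.302°, +152.821°, +167.048°.
Eastward gaps between consecutive values (wrapping around): 3.997°, 4.296°, 0.274°, 5.949°, 5.896°, 310.123°, 14.227°, 15.238°.
Largest gap = 310.123° ⇒ minimal covering band is its complement: 360° − 310.123° = 49.877°.
Band runs from +152.821° eastward to -157.302°, crossing the antimeridian.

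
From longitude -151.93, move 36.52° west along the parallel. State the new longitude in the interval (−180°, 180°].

+171.55°

Start at -151.93°; shift −36.52° → -188.45°.
-188.45° lies outside (−180°, 180°]; add 360° → +171.55°.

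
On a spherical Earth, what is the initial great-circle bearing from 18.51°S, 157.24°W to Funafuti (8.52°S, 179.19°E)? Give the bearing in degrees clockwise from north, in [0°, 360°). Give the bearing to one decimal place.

290.4°

Δλ = 179.19 − -157.24 = 336.43°; wrapped into (−180°, 180°]: -23.57°.
θ = atan2( sin Δλ · cos φ₂ , cos φ₁ · sin φ₂ − sin φ₁ · cos φ₂ · cos Δλ )
  = atan2(-0.39546, 0.14728) = -69.573° → normalised to [0°, 360°): 290.427°.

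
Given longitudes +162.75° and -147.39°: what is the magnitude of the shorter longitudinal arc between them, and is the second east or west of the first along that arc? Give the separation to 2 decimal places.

49.86° east

Raw difference: -147.39 − 162.75 = -310.14°.
Normalise into (−180°, 180°]: -310.14° + 360° = 49.86°.
Positive ⇒ the second point lies to the east; separation 49.86°.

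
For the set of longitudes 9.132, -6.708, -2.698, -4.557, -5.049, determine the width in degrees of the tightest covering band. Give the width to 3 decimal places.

15.840°

Sort the longitudes: -6.708°, -5.049°, -4.557°, -2.698°, +9.132°.
Eastward gaps between consecutive values (wrapping around): 1.659°, 0.492°, 1.859°, 11.830°, 344.160°.
Largest gap = 344.160° ⇒ minimal covering band is its complement: 360° − 344.160° = 15.840°.
Band runs from -6.708° eastward to +9.132°.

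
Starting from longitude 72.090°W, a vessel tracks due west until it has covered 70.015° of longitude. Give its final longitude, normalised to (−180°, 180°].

Start at -72.090°; shift −70.015° → -142.105°.
-142.105° already lies in (−180°, 180°].

142.105°W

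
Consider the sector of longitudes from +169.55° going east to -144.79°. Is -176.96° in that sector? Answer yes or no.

Band width going east from +169.55° to -144.79°: ((-144.79 − 169.55) mod 360) = 45.66°.
Offset of -176.96° east of the west edge: ((-176.96 − 169.55) mod 360) = 13.49°.
13.49° ≤ 45.66° ⇒ inside.

Yes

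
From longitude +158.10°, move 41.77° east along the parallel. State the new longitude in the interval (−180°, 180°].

Start at +158.10°; shift +41.77° → +199.87°.
+199.87° lies outside (−180°, 180°]; subtract 360° → -160.13°.

-160.13°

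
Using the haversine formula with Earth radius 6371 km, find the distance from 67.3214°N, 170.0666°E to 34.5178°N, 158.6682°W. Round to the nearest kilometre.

4159 km

Δλ = -158.6682 − 170.0666 = -328.7348°; wrapped into (−180°, 180°]: 31.2652°.
Δφ = 34.5178 − 67.3214 = -32.8036°.
a = sin²(Δφ/2) + cos φ₁ · cos φ₂ · sin²(Δλ/2) = 0.102802.
c = 2·atan2(√a, √(1−a)) = 0.65278 rad → d = 6371·c ≈ 4158.88 km.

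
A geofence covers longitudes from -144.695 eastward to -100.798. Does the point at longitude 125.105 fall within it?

Band width going east from -144.695° to -100.798°: ((-100.798 − -144.695) mod 360) = 43.897°.
Offset of +125.105° east of the west edge: ((125.105 − -144.695) mod 360) = 269.800°.
269.800° > 43.897° ⇒ outside.

No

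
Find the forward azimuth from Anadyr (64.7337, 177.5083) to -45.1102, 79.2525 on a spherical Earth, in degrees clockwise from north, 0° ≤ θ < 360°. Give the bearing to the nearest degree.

253°

Δλ = 79.2525 − 177.5083 = -98.2558°.
θ = atan2( sin Δλ · cos φ₂ , cos φ₁ · sin φ₂ − sin φ₁ · cos φ₂ · cos Δλ )
  = atan2(-0.69843, -0.21075) = -106.791° → normalised to [0°, 360°): 253.209°.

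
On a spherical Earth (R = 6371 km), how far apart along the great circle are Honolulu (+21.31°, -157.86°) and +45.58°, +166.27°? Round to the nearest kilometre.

4226 km

Δλ = 166.27 − -157.86 = 324.13°; wrapped into (−180°, 180°]: -35.87°.
Δφ = 45.58 − 21.31 = 24.27°.
a = sin²(Δφ/2) + cos φ₁ · cos φ₂ · sin²(Δλ/2) = 0.106023.
c = 2·atan2(√a, √(1−a)) = 0.66332 rad → d = 6371·c ≈ 4225.99 km.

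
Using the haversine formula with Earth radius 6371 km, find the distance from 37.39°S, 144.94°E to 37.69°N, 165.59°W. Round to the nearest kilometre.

Δλ = -165.59 − 144.94 = -310.53°; wrapped into (−180°, 180°]: 49.47°.
Δφ = 37.69 − -37.39 = 75.08°.
a = sin²(Δφ/2) + cos φ₁ · cos φ₂ · sin²(Δλ/2) = 0.481341.
c = 2·atan2(√a, √(1−a)) = 1.53347 rad → d = 6371·c ≈ 9769.73 km.

9770 km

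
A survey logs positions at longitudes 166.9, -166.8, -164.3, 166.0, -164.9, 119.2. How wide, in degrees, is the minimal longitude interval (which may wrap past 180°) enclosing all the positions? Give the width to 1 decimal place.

Sort the longitudes: -166.8°, -164.9°, -164.3°, +119.2°, +166.0°, +166.9°.
Eastward gaps between consecutive values (wrapping around): 1.9°, 0.6°, 283.5°, 46.8°, 0.9°, 26.3°.
Largest gap = 283.5° ⇒ minimal covering band is its complement: 360° − 283.5° = 76.5°.
Band runs from +119.2° eastward to -164.3°, crossing the antimeridian.

76.5°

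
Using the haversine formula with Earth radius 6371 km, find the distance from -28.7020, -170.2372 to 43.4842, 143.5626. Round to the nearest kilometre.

Δλ = 143.5626 − -170.2372 = 313.7998°; wrapped into (−180°, 180°]: -46.2002°.
Δφ = 43.4842 − -28.7020 = 72.1862°.
a = sin²(Δφ/2) + cos φ₁ · cos φ₂ · sin²(Δλ/2) = 0.445001.
c = 2·atan2(√a, √(1−a)) = 1.46057 rad → d = 6371·c ≈ 9305.32 km.

9305 km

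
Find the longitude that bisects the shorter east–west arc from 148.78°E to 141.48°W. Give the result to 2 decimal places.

176.35°W

Signed shortest Δλ from +148.78° to -141.48° is +69.74°.
Midpoint longitude = +148.78° + (+69.74°)/2 = +148.78° + 34.87° = +183.65°.
Normalise into (−180°, 180°]: -176.35°.
(The naïve average (+148.78 + -141.48)/2 = 3.65° is on the wrong side of the globe.)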